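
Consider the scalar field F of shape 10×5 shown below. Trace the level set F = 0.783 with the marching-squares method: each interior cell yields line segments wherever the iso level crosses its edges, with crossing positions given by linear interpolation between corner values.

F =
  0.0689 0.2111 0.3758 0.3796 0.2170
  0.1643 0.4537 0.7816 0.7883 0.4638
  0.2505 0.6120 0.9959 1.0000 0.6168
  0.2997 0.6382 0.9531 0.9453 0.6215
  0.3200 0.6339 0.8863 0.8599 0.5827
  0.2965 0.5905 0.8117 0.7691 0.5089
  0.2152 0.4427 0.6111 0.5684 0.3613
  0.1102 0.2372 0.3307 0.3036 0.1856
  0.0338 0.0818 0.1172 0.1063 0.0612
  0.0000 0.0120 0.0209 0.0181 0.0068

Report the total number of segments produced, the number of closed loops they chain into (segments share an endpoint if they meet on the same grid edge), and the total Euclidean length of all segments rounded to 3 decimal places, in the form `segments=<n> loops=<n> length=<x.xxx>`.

segments=14 loops=1 length=10.507

cell (0,2): code 0100 → (0.987,3.000)–(1.000,2.209)
cell (0,3): code 1000 → (1.000,3.016)–(0.987,3.000)
cell (1,1): code 0100 → (1.007,2.000)–(2.000,1.445)
cell (1,2): code 1110 → (1.000,2.209)–(1.007,2.000)
cell (1,3): code 1001 → (2.000,3.566)–(1.000,3.016)
cell (2,1): code 0110 → (2.000,1.445)–(3.000,1.460)
cell (2,3): code 1001 → (3.000,3.501)–(2.000,3.566)
cell (3,1): code 0110 → (3.000,1.460)–(4.000,1.591)
cell (3,3): code 1001 → (4.000,3.277)–(3.000,3.501)
cell (4,1): code 0110 → (4.000,1.591)–(5.000,1.870)
cell (4,2): code 1011 → (5.000,2.674)–(4.847,3.000)
cell (4,3): code 0001 → (4.847,3.000)–(4.000,3.277)
cell (5,1): code 0010 → (5.000,1.870)–(5.143,2.000)
cell (5,2): code 0001 → (5.143,2.000)–(5.000,2.674)
total: 14 segments, chained into 1 closed loop(s), length Σ = 10.507391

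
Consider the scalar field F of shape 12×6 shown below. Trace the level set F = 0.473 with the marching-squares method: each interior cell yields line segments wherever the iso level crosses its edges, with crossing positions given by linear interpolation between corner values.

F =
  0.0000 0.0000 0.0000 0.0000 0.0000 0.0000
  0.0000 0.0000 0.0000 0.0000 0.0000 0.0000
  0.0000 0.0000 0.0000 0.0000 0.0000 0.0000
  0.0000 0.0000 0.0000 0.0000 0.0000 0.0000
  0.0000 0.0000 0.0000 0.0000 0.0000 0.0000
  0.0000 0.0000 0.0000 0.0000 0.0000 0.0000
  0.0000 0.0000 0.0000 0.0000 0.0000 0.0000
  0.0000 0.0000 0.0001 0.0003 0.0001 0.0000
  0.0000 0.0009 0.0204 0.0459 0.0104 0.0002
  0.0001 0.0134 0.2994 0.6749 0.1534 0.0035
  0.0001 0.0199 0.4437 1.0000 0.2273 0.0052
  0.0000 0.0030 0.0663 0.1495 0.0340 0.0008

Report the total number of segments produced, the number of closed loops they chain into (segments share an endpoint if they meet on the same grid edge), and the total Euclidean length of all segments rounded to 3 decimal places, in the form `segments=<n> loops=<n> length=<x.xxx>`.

cell (8,2): code 0100 → (8.679,3.000)–(9.000,2.462)
cell (8,3): code 1000 → (9.000,3.387)–(8.679,3.000)
cell (9,2): code 0110 → (9.000,2.462)–(10.000,2.053)
cell (9,3): code 1001 → (10.000,3.682)–(9.000,3.387)
cell (10,2): code 0010 → (10.000,2.053)–(10.620,3.000)
cell (10,3): code 0001 → (10.620,3.000)–(10.000,3.682)
total: 6 segments, chained into 1 closed loop(s), length Σ = 5.305790

segments=6 loops=1 length=5.306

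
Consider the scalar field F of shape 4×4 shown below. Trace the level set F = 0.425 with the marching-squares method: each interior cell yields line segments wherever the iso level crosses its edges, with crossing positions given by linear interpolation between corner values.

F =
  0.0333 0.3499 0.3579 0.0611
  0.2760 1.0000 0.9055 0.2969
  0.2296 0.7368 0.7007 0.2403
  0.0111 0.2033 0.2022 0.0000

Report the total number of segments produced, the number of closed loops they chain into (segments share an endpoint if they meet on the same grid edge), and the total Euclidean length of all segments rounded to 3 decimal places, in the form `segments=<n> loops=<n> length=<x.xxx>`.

segments=8 loops=1 length=8.067

cell (0,0): code 0100 → (0.116,1.000)–(1.000,0.206)
cell (0,1): code 1100 → (0.123,2.000)–(0.116,1.000)
cell (0,2): code 1000 → (1.000,2.790)–(0.123,2.000)
cell (1,0): code 0110 → (1.000,0.206)–(2.000,0.385)
cell (1,2): code 1001 → (2.000,2.599)–(1.000,2.790)
cell (2,0): code 0010 → (2.000,0.385)–(2.584,1.000)
cell (2,1): code 0011 → (2.584,1.000)–(2.553,2.000)
cell (2,2): code 0001 → (2.553,2.000)–(2.000,2.599)
total: 8 segments, chained into 1 closed loop(s), length Σ = 8.066979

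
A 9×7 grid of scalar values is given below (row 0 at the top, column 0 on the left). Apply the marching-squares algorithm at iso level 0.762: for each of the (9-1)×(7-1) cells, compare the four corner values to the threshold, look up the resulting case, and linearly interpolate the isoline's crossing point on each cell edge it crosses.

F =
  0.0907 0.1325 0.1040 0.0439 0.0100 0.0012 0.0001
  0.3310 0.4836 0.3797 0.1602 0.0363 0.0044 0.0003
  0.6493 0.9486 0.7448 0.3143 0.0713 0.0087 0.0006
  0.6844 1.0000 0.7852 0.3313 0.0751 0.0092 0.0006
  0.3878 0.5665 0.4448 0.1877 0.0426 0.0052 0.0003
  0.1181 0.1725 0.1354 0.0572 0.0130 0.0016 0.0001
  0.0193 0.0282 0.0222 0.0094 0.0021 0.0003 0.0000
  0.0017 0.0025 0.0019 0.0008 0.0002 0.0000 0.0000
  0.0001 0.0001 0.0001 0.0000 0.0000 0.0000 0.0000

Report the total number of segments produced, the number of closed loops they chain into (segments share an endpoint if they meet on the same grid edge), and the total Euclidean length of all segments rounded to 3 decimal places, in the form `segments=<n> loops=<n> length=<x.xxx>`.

segments=8 loops=1 length=5.888

cell (1,0): code 0100 → (1.599,1.000)–(2.000,0.377)
cell (1,1): code 1000 → (2.000,1.916)–(1.599,1.000)
cell (2,0): code 0110 → (2.000,0.377)–(3.000,0.246)
cell (2,1): code 1101 → (2.426,2.000)–(2.000,1.916)
cell (2,2): code 1000 → (3.000,2.051)–(2.426,2.000)
cell (3,0): code 0010 → (3.000,0.246)–(3.549,1.000)
cell (3,1): code 0011 → (3.549,1.000)–(3.068,2.000)
cell (3,2): code 0001 → (3.068,2.000)–(3.000,2.051)
total: 8 segments, chained into 1 closed loop(s), length Σ = 5.887776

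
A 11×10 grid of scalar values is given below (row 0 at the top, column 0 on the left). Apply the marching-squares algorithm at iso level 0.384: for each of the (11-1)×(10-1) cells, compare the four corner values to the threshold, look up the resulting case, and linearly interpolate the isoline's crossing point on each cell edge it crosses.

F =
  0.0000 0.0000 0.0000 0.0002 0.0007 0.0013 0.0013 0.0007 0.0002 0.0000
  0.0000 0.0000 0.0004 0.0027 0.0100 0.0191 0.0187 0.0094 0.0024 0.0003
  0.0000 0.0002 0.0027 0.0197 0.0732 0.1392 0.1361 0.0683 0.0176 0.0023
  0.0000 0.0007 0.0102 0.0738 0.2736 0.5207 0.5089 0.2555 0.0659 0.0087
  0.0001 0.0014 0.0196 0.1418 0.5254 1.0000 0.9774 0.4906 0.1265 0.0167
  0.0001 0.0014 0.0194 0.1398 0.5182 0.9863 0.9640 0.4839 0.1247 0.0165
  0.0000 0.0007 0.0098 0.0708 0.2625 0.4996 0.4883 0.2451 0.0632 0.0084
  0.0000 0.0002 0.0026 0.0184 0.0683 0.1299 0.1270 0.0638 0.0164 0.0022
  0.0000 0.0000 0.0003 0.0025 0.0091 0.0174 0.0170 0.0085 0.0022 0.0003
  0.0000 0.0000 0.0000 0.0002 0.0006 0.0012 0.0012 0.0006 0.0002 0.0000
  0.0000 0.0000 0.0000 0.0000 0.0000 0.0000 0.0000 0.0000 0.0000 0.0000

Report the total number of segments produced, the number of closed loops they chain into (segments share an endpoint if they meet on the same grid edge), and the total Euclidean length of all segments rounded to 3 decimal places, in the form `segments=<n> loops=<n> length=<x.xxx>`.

segments=16 loops=1 length=11.585

cell (2,4): code 0100 → (2.642,5.000)–(3.000,4.447)
cell (2,5): code 1100 → (2.665,6.000)–(2.642,5.000)
cell (2,6): code 1000 → (3.000,6.493)–(2.665,6.000)
cell (3,3): code 0100 → (3.438,4.000)–(4.000,3.631)
cell (3,4): code 1110 → (3.000,4.447)–(3.438,4.000)
cell (3,6): code 1101 → (3.547,7.000)–(3.000,6.493)
cell (3,7): code 1000 → (4.000,7.293)–(3.547,7.000)
cell (4,3): code 0110 → (4.000,3.631)–(5.000,3.645)
cell (4,7): code 1001 → (5.000,7.278)–(4.000,7.293)
cell (5,3): code 0010 → (5.000,3.645)–(5.525,4.000)
cell (5,4): code 0111 → (5.525,4.000)–(6.000,4.512)
cell (5,6): code 1011 → (6.000,6.429)–(5.418,7.000)
cell (5,7): code 0001 → (5.418,7.000)–(5.000,7.278)
cell (6,4): code 0010 → (6.000,4.512)–(6.313,5.000)
cell (6,5): code 0011 → (6.313,5.000)–(6.289,6.000)
cell (6,6): code 0001 → (6.289,6.000)–(6.000,6.429)
total: 16 segments, chained into 1 closed loop(s), length Σ = 11.584883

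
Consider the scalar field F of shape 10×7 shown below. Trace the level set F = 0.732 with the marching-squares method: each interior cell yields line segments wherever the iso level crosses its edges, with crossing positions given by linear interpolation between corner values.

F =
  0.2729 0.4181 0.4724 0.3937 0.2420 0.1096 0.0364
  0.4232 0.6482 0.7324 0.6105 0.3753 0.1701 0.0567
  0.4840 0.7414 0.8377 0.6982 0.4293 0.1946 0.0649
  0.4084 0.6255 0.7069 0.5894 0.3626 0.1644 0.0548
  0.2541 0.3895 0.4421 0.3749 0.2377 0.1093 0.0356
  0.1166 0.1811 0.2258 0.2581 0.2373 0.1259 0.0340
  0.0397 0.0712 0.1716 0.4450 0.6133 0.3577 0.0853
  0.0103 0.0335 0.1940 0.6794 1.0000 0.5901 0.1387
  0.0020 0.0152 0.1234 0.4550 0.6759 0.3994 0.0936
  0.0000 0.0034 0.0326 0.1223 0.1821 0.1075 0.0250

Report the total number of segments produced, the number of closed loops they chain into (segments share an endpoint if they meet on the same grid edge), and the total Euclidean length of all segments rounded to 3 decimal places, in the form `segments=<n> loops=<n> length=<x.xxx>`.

segments=12 loops=2 length=9.411

cell (0,1): code 0100 → (0.998,2.000)–(1.000,1.995)
cell (0,2): code 1000 → (1.000,2.003)–(0.998,2.000)
cell (1,0): code 0100 → (1.899,1.000)–(2.000,0.963)
cell (1,1): code 1110 → (1.000,1.995)–(1.899,1.000)
cell (1,2): code 1001 → (2.000,2.758)–(1.000,2.003)
cell (2,0): code 0010 → (2.000,0.963)–(2.081,1.000)
cell (2,1): code 0011 → (2.081,1.000)–(2.808,2.000)
cell (2,2): code 0001 → (2.808,2.000)–(2.000,2.758)
cell (6,3): code 0100 → (6.307,4.000)–(7.000,3.164)
cell (6,4): code 1000 → (7.000,4.654)–(6.307,4.000)
cell (7,3): code 0010 → (7.000,3.164)–(7.827,4.000)
cell (7,4): code 0001 → (7.827,4.000)–(7.000,4.654)
total: 12 segments, chained into 2 closed loop(s), length Σ = 9.411474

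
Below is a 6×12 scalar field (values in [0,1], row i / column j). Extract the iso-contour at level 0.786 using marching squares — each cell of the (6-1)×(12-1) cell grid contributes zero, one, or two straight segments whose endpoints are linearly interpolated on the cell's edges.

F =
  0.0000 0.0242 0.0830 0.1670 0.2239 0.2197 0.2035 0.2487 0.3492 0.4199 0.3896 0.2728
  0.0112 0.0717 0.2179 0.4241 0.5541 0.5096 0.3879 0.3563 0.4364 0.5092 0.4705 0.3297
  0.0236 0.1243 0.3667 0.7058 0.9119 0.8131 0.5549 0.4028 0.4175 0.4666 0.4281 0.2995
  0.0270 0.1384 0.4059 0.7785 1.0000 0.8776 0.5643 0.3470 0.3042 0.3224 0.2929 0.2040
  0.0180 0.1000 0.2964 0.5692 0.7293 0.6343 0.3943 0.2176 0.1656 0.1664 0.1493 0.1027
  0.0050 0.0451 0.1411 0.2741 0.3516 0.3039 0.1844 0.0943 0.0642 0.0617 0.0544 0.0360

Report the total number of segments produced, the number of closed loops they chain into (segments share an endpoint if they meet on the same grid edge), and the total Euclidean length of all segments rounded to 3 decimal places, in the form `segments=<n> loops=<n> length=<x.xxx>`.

segments=8 loops=1 length=6.763

cell (1,3): code 0100 → (1.648,4.000)–(2.000,3.389)
cell (1,4): code 1100 → (1.911,5.000)–(1.648,4.000)
cell (1,5): code 1000 → (2.000,5.105)–(1.911,5.000)
cell (2,3): code 0110 → (2.000,3.389)–(3.000,3.034)
cell (2,5): code 1001 → (3.000,5.292)–(2.000,5.105)
cell (3,3): code 0010 → (3.000,3.034)–(3.791,4.000)
cell (3,4): code 0011 → (3.791,4.000)–(3.376,5.000)
cell (3,5): code 0001 → (3.376,5.000)–(3.000,5.292)
total: 8 segments, chained into 1 closed loop(s), length Σ = 6.762675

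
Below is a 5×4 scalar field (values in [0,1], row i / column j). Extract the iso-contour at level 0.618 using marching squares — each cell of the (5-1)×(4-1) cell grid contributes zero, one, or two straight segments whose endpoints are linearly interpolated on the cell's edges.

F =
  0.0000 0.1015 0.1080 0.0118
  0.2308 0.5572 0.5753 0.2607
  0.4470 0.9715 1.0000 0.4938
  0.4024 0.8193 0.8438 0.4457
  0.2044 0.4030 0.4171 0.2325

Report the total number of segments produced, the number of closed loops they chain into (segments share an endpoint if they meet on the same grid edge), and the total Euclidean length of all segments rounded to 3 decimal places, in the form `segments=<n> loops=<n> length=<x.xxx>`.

segments=8 loops=1 length=7.758

cell (1,0): code 0100 → (1.147,1.000)–(2.000,0.326)
cell (1,1): code 1100 → (1.101,2.000)–(1.147,1.000)
cell (1,2): code 1000 → (2.000,2.755)–(1.101,2.000)
cell (2,0): code 0110 → (2.000,0.326)–(3.000,0.517)
cell (2,2): code 1001 → (3.000,2.567)–(2.000,2.755)
cell (3,0): code 0010 → (3.000,0.517)–(3.484,1.000)
cell (3,1): code 0011 → (3.484,1.000)–(3.529,2.000)
cell (3,2): code 0001 → (3.529,2.000)–(3.000,2.567)
total: 8 segments, chained into 1 closed loop(s), length Σ = 7.758111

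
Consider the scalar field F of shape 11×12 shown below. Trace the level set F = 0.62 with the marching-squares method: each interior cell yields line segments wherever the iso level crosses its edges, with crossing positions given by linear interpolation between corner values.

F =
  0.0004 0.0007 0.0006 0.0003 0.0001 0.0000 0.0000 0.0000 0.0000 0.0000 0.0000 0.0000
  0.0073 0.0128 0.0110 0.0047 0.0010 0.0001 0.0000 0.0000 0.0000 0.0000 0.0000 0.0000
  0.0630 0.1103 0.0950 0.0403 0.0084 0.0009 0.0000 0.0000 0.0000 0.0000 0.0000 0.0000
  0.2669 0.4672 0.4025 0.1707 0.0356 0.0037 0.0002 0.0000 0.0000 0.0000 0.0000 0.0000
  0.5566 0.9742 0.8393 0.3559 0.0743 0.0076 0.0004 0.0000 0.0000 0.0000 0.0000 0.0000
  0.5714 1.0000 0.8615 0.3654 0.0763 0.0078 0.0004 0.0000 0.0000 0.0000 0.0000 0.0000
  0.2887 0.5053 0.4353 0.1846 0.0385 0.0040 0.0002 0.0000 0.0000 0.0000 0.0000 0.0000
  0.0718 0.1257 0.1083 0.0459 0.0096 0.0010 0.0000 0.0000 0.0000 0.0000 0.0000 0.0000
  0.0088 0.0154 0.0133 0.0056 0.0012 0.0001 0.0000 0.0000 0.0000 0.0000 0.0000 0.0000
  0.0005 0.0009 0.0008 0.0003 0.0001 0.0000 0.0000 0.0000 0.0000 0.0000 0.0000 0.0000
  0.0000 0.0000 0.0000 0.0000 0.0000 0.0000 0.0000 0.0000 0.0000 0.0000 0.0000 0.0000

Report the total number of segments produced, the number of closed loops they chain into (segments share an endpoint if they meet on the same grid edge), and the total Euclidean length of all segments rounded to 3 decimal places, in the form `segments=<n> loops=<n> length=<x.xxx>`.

segments=8 loops=1 length=7.736

cell (3,0): code 0100 → (3.301,1.000)–(4.000,0.152)
cell (3,1): code 1100 → (3.498,2.000)–(3.301,1.000)
cell (3,2): code 1000 → (4.000,2.454)–(3.498,2.000)
cell (4,0): code 0110 → (4.000,0.152)–(5.000,0.113)
cell (4,2): code 1001 → (5.000,2.487)–(4.000,2.454)
cell (5,0): code 0010 → (5.000,0.113)–(5.768,1.000)
cell (5,1): code 0011 → (5.768,1.000)–(5.567,2.000)
cell (5,2): code 0001 → (5.567,2.000)–(5.000,2.487)
total: 8 segments, chained into 1 closed loop(s), length Σ = 7.736144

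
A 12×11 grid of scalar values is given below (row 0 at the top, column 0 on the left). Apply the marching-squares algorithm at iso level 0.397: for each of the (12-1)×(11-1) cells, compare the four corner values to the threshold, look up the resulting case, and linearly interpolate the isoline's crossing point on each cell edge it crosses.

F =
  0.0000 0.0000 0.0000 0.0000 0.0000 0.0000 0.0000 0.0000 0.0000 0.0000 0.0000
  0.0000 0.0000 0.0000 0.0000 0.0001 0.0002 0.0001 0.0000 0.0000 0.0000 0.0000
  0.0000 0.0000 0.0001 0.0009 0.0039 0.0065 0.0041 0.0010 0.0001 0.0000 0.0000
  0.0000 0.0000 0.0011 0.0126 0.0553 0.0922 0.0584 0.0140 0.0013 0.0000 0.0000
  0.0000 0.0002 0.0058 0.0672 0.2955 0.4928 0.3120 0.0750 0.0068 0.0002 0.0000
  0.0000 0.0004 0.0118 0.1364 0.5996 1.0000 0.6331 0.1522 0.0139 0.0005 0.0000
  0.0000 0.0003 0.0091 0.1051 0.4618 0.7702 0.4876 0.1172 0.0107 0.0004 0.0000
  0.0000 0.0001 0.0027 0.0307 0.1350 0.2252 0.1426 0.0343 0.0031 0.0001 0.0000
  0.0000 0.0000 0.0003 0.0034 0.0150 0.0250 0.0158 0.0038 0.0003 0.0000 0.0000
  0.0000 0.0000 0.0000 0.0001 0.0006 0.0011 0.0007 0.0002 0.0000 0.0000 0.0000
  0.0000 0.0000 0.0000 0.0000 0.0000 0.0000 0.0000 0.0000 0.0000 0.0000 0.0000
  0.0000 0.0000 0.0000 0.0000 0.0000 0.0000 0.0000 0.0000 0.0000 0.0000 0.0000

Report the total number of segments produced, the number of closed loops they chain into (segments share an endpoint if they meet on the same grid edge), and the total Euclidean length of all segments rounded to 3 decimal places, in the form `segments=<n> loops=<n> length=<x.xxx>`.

segments=12 loops=1 length=8.844

cell (3,4): code 0100 → (3.761,5.000)–(4.000,4.514)
cell (3,5): code 1000 → (4.000,5.530)–(3.761,5.000)
cell (4,3): code 0100 → (4.334,4.000)–(5.000,3.563)
cell (4,4): code 1110 → (4.000,4.514)–(4.334,4.000)
cell (4,5): code 1101 → (4.265,6.000)–(4.000,5.530)
cell (4,6): code 1000 → (5.000,6.491)–(4.265,6.000)
cell (5,3): code 0110 → (5.000,3.563)–(6.000,3.818)
cell (5,6): code 1001 → (6.000,6.245)–(5.000,6.491)
cell (6,3): code 0010 → (6.000,3.818)–(6.198,4.000)
cell (6,4): code 0011 → (6.198,4.000)–(6.685,5.000)
cell (6,5): code 0011 → (6.685,5.000)–(6.263,6.000)
cell (6,6): code 0001 → (6.263,6.000)–(6.000,6.245)
total: 12 segments, chained into 1 closed loop(s), length Σ = 8.843851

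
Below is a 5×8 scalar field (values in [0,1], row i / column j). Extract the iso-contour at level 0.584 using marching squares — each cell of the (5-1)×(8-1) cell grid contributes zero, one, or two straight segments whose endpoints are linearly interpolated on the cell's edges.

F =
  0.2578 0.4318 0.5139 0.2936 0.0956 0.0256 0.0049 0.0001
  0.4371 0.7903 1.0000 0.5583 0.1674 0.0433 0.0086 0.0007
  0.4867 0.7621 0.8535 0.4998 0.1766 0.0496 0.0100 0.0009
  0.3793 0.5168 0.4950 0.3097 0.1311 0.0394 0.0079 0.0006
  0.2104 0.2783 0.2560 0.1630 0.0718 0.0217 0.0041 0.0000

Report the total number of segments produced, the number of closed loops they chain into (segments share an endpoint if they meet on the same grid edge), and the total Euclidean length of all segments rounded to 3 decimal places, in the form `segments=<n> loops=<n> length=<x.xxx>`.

segments=8 loops=1 length=8.192

cell (0,0): code 0100 → (0.425,1.000)–(1.000,0.416)
cell (0,1): code 1100 → (0.144,2.000)–(0.425,1.000)
cell (0,2): code 1000 → (1.000,2.942)–(0.144,2.000)
cell (1,0): code 0110 → (1.000,0.416)–(2.000,0.353)
cell (1,2): code 1001 → (2.000,2.762)–(1.000,2.942)
cell (2,0): code 0010 → (2.000,0.353)–(2.726,1.000)
cell (2,1): code 0011 → (2.726,1.000)–(2.752,2.000)
cell (2,2): code 0001 → (2.752,2.000)–(2.000,2.762)
total: 8 segments, chained into 1 closed loop(s), length Σ = 8.192046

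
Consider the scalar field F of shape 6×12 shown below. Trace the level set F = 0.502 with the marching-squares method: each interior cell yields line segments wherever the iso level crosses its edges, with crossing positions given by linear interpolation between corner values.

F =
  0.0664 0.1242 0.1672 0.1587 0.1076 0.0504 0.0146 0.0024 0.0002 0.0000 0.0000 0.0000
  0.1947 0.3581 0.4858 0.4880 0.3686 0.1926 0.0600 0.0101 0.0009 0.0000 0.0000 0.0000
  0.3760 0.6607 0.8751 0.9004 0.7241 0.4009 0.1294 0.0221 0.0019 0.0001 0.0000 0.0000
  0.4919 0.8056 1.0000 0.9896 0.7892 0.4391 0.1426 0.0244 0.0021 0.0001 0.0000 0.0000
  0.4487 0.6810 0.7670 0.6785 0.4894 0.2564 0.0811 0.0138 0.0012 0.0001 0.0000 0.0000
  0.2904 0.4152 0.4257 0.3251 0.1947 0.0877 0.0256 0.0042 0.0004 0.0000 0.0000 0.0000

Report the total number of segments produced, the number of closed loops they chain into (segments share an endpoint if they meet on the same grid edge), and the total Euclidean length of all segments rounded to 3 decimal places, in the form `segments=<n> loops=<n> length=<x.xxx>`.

segments=14 loops=1 length=13.415

cell (1,0): code 0100 → (1.476,1.000)–(2.000,0.443)
cell (1,1): code 1100 → (1.042,2.000)–(1.476,1.000)
cell (1,2): code 1100 → (1.034,3.000)–(1.042,2.000)
cell (1,3): code 1100 → (1.375,4.000)–(1.034,3.000)
cell (1,4): code 1000 → (2.000,4.687)–(1.375,4.000)
cell (2,0): code 0110 → (2.000,0.443)–(3.000,0.032)
cell (2,4): code 1001 → (3.000,4.820)–(2.000,4.687)
cell (3,0): code 0110 → (3.000,0.032)–(4.000,0.229)
cell (3,3): code 1011 → (4.000,3.933)–(3.958,4.000)
cell (3,4): code 0001 → (3.958,4.000)–(3.000,4.820)
cell (4,0): code 0010 → (4.000,0.229)–(4.673,1.000)
cell (4,1): code 0011 → (4.673,1.000)–(4.776,2.000)
cell (4,2): code 0011 → (4.776,2.000)–(4.499,3.000)
cell (4,3): code 0001 → (4.499,3.000)–(4.000,3.933)
total: 14 segments, chained into 1 closed loop(s), length Σ = 13.414774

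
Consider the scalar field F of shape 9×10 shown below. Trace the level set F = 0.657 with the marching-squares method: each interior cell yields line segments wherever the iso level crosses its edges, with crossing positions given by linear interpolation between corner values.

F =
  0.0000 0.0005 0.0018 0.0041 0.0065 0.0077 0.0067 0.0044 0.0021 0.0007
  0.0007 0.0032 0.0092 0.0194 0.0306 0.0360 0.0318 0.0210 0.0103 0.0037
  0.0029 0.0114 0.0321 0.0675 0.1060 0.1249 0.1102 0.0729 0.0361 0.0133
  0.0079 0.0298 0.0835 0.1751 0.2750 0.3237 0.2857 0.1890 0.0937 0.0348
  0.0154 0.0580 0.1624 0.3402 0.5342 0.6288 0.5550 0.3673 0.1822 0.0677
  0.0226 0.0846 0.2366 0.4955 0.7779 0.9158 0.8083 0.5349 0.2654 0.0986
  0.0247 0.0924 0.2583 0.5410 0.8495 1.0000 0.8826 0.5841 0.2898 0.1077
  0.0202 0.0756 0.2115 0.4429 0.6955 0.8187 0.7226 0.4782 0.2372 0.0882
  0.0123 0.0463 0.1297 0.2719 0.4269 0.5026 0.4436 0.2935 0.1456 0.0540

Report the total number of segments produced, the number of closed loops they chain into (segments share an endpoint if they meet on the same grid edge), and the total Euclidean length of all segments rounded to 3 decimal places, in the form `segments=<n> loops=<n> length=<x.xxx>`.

cell (4,3): code 0100 → (4.504,4.000)–(5.000,3.572)
cell (4,4): code 1100 → (4.098,5.000)–(4.504,4.000)
cell (4,5): code 1100 → (4.403,6.000)–(4.098,5.000)
cell (4,6): code 1000 → (5.000,6.553)–(4.403,6.000)
cell (5,3): code 0110 → (5.000,3.572)–(6.000,3.376)
cell (5,6): code 1001 → (6.000,6.756)–(5.000,6.553)
cell (6,3): code 0110 → (6.000,3.376)–(7.000,3.848)
cell (6,6): code 1001 → (7.000,6.268)–(6.000,6.756)
cell (7,3): code 0010 → (7.000,3.848)–(7.143,4.000)
cell (7,4): code 0011 → (7.143,4.000)–(7.512,5.000)
cell (7,5): code 0011 → (7.512,5.000)–(7.235,6.000)
cell (7,6): code 0001 → (7.235,6.000)–(7.000,6.268)
total: 12 segments, chained into 1 closed loop(s), length Σ = 10.520535

segments=12 loops=1 length=10.521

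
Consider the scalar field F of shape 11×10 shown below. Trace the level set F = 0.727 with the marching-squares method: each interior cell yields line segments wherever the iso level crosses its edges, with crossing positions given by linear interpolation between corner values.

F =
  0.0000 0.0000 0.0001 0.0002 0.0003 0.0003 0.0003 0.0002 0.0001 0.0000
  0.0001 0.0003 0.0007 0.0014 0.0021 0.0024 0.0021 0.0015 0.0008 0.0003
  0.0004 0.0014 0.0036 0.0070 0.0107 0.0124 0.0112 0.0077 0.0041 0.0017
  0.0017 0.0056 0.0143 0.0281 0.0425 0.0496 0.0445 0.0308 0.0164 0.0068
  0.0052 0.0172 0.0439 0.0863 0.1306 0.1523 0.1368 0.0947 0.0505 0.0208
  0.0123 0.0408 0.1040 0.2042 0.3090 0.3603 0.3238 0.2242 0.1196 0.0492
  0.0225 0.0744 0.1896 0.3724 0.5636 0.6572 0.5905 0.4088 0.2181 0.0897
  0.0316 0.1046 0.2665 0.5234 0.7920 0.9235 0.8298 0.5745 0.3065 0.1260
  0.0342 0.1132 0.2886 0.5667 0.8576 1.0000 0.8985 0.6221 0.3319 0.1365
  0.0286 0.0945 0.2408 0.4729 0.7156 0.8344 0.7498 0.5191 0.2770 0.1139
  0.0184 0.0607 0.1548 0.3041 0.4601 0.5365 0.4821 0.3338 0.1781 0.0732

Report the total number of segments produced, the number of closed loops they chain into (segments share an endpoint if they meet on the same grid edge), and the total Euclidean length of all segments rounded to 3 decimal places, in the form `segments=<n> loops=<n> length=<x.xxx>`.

cell (6,3): code 0100 → (6.715,4.000)–(7.000,3.758)
cell (6,4): code 1100 → (6.262,5.000)–(6.715,4.000)
cell (6,5): code 1100 → (6.570,6.000)–(6.262,5.000)
cell (6,6): code 1000 → (7.000,6.403)–(6.570,6.000)
cell (7,3): code 0110 → (7.000,3.758)–(8.000,3.551)
cell (7,6): code 1001 → (8.000,6.620)–(7.000,6.403)
cell (8,3): code 0010 → (8.000,3.551)–(8.920,4.000)
cell (8,4): code 0111 → (8.920,4.000)–(9.000,4.096)
cell (8,6): code 1001 → (9.000,6.099)–(8.000,6.620)
cell (9,4): code 0010 → (9.000,4.096)–(9.361,5.000)
cell (9,5): code 0011 → (9.361,5.000)–(9.085,6.000)
cell (9,6): code 0001 → (9.085,6.000)–(9.000,6.099)
total: 12 segments, chained into 1 closed loop(s), length Σ = 9.568792

segments=12 loops=1 length=9.569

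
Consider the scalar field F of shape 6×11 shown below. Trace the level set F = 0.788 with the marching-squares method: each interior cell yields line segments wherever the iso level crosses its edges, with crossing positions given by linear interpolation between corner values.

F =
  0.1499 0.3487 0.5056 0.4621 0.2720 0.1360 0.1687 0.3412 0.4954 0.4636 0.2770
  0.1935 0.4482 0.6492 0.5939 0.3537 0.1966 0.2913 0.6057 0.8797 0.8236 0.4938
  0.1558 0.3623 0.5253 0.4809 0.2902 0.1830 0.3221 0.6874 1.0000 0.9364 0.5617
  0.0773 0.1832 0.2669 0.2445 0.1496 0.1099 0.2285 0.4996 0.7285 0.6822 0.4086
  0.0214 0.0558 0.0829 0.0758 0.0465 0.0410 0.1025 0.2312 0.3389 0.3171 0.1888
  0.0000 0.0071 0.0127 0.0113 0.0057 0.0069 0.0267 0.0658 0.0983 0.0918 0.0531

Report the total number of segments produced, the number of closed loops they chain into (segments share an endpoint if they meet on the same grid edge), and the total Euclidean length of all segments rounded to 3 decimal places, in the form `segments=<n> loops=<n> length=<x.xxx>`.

segments=8 loops=1 length=6.424

cell (0,7): code 0100 → (0.761,8.000)–(1.000,7.665)
cell (0,8): code 1100 → (0.901,9.000)–(0.761,8.000)
cell (0,9): code 1000 → (1.000,9.108)–(0.901,9.000)
cell (1,7): code 0110 → (1.000,7.665)–(2.000,7.322)
cell (1,9): code 1001 → (2.000,9.396)–(1.000,9.108)
cell (2,7): code 0010 → (2.000,7.322)–(2.781,8.000)
cell (2,8): code 0011 → (2.781,8.000)–(2.584,9.000)
cell (2,9): code 0001 → (2.584,9.000)–(2.000,9.396)
total: 8 segments, chained into 1 closed loop(s), length Σ = 6.424093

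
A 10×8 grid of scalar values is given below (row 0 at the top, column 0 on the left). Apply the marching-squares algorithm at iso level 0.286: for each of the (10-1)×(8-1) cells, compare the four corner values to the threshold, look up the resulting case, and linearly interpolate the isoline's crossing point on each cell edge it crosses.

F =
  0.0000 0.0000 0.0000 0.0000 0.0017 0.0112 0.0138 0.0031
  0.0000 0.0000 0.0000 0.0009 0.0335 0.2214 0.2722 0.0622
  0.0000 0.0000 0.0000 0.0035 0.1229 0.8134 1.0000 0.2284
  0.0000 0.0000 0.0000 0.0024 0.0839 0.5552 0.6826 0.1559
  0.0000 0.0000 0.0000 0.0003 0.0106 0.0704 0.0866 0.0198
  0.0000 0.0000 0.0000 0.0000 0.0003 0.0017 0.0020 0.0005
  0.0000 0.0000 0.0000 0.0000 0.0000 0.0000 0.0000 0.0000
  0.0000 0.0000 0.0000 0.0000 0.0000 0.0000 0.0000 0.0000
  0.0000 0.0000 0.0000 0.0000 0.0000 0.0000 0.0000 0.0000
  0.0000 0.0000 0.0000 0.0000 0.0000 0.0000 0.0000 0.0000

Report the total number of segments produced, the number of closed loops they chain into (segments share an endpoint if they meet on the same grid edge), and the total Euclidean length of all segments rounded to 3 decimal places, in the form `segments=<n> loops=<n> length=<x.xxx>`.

cell (1,4): code 0100 → (1.109,5.000)–(2.000,4.236)
cell (1,5): code 1100 → (1.019,6.000)–(1.109,5.000)
cell (1,6): code 1000 → (2.000,6.925)–(1.019,6.000)
cell (2,4): code 0110 → (2.000,4.236)–(3.000,4.429)
cell (2,6): code 1001 → (3.000,6.753)–(2.000,6.925)
cell (3,4): code 0010 → (3.000,4.429)–(3.555,5.000)
cell (3,5): code 0011 → (3.555,5.000)–(3.665,6.000)
cell (3,6): code 0001 → (3.665,6.000)–(3.000,6.753)
total: 8 segments, chained into 1 closed loop(s), length Σ = 8.366801

segments=8 loops=1 length=8.367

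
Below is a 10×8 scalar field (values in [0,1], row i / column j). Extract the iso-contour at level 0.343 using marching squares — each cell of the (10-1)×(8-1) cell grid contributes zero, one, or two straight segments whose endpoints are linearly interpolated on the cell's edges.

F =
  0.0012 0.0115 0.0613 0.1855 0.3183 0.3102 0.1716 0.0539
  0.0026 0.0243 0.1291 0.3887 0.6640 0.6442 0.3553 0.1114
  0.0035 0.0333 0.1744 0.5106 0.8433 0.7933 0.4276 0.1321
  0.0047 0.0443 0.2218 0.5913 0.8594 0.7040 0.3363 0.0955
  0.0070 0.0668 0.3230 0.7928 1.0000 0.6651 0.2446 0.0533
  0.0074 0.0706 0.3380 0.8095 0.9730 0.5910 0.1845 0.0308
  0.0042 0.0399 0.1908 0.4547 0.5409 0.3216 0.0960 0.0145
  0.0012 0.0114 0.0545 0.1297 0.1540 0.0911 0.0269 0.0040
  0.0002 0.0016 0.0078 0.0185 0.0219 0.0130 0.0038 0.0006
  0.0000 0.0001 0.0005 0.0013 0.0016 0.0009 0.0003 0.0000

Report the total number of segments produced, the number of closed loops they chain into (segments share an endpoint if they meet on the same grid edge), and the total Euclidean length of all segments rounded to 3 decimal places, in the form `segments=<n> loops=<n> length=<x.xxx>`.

segments=20 loops=1 length=17.085

cell (0,2): code 0100 → (0.775,3.000)–(1.000,2.824)
cell (0,3): code 1100 → (0.071,4.000)–(0.775,3.000)
cell (0,4): code 1100 → (0.098,5.000)–(0.071,4.000)
cell (0,5): code 1100 → (0.933,6.000)–(0.098,5.000)
cell (0,6): code 1000 → (1.000,6.050)–(0.933,6.000)
cell (1,2): code 0110 → (1.000,2.824)–(2.000,2.501)
cell (1,6): code 1001 → (2.000,6.286)–(1.000,6.050)
cell (2,2): code 0110 → (2.000,2.501)–(3.000,2.328)
cell (2,5): code 1011 → (3.000,5.982)–(2.927,6.000)
cell (2,6): code 0001 → (2.927,6.000)–(2.000,6.286)
cell (3,2): code 0110 → (3.000,2.328)–(4.000,2.043)
cell (3,5): code 1001 → (4.000,5.766)–(3.000,5.982)
cell (4,2): code 0110 → (4.000,2.043)–(5.000,2.011)
cell (4,5): code 1001 → (5.000,5.610)–(4.000,5.766)
cell (5,2): code 0110 → (5.000,2.011)–(6.000,2.577)
cell (5,4): code 1011 → (6.000,4.902)–(5.921,5.000)
cell (5,5): code 0001 → (5.921,5.000)–(5.000,5.610)
cell (6,2): code 0010 → (6.000,2.577)–(6.344,3.000)
cell (6,3): code 0011 → (6.344,3.000)–(6.512,4.000)
cell (6,4): code 0001 → (6.512,4.000)–(6.000,4.902)
total: 20 segments, chained into 1 closed loop(s), length Σ = 17.085141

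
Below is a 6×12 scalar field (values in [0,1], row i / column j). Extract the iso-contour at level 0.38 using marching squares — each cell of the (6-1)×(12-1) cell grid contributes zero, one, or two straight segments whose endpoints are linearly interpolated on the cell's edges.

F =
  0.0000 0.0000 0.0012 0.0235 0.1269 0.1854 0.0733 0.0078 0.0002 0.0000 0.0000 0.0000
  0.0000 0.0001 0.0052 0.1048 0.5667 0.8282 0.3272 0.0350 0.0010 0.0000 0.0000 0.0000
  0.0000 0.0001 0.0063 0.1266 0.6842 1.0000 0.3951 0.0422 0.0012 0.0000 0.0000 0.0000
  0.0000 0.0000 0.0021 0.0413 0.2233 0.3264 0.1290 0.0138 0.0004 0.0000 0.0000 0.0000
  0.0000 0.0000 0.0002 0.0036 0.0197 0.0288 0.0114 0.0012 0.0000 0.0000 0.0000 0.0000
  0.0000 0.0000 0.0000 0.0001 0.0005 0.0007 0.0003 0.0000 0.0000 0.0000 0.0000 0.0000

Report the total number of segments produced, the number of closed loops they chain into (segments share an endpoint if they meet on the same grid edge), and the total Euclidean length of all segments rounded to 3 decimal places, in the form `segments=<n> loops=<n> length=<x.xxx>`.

segments=10 loops=1 length=8.060

cell (0,3): code 0100 → (0.575,4.000)–(1.000,3.596)
cell (0,4): code 1100 → (0.303,5.000)–(0.575,4.000)
cell (0,5): code 1000 → (1.000,5.895)–(0.303,5.000)
cell (1,3): code 0110 → (1.000,3.596)–(2.000,3.454)
cell (1,5): code 1101 → (1.778,6.000)–(1.000,5.895)
cell (1,6): code 1000 → (2.000,6.043)–(1.778,6.000)
cell (2,3): code 0010 → (2.000,3.454)–(2.660,4.000)
cell (2,4): code 0011 → (2.660,4.000)–(2.920,5.000)
cell (2,5): code 0011 → (2.920,5.000)–(2.057,6.000)
cell (2,6): code 0001 → (2.057,6.000)–(2.000,6.043)
total: 10 segments, chained into 1 closed loop(s), length Σ = 8.060124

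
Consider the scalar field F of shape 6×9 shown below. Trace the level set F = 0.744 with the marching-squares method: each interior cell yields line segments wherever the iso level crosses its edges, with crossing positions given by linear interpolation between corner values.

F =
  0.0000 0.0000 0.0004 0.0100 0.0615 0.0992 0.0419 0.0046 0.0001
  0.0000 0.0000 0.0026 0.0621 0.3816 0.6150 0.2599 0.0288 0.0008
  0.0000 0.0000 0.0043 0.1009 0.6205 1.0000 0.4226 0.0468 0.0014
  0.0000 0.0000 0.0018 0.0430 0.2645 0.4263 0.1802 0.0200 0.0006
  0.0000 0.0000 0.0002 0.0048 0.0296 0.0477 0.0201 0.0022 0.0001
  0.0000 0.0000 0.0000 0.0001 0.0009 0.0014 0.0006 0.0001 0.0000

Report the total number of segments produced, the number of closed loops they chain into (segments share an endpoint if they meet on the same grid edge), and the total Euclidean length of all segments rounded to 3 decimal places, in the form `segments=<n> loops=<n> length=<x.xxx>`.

cell (1,4): code 0100 → (1.335,5.000)–(2.000,4.325)
cell (1,5): code 1000 → (2.000,5.443)–(1.335,5.000)
cell (2,4): code 0010 → (2.000,4.325)–(2.446,5.000)
cell (2,5): code 0001 → (2.446,5.000)–(2.000,5.443)
total: 4 segments, chained into 1 closed loop(s), length Σ = 3.184239

segments=4 loops=1 length=3.184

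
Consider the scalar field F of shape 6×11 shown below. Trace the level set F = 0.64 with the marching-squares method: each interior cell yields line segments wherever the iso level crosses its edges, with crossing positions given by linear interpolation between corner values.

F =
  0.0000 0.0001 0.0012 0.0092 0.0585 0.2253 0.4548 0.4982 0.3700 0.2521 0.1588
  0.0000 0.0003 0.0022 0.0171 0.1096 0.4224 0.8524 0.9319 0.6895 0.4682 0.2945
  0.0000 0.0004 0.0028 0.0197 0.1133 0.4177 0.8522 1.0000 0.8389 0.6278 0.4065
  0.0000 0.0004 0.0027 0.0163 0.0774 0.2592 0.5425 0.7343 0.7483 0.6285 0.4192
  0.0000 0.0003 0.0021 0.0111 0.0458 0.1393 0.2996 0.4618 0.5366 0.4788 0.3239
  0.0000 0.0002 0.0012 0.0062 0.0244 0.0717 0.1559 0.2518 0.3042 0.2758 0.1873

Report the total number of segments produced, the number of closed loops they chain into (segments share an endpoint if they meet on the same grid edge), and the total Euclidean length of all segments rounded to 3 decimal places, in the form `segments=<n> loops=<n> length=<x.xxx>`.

cell (0,5): code 0100 → (0.466,6.000)–(1.000,5.506)
cell (0,6): code 1100 → (0.327,7.000)–(0.466,6.000)
cell (0,7): code 1100 → (0.845,8.000)–(0.327,7.000)
cell (0,8): code 1000 → (1.000,8.224)–(0.845,8.000)
cell (1,5): code 0110 → (1.000,5.506)–(2.000,5.512)
cell (1,8): code 1001 → (2.000,8.942)–(1.000,8.224)
cell (2,5): code 0010 → (2.000,5.512)–(2.685,6.000)
cell (2,6): code 0111 → (2.685,6.000)–(3.000,6.508)
cell (2,8): code 1001 → (3.000,8.904)–(2.000,8.942)
cell (3,6): code 0010 → (3.000,6.508)–(3.346,7.000)
cell (3,7): code 0011 → (3.346,7.000)–(3.512,8.000)
cell (3,8): code 0001 → (3.512,8.000)–(3.000,8.904)
total: 12 segments, chained into 1 closed loop(s), length Σ = 10.460541

segments=12 loops=1 length=10.461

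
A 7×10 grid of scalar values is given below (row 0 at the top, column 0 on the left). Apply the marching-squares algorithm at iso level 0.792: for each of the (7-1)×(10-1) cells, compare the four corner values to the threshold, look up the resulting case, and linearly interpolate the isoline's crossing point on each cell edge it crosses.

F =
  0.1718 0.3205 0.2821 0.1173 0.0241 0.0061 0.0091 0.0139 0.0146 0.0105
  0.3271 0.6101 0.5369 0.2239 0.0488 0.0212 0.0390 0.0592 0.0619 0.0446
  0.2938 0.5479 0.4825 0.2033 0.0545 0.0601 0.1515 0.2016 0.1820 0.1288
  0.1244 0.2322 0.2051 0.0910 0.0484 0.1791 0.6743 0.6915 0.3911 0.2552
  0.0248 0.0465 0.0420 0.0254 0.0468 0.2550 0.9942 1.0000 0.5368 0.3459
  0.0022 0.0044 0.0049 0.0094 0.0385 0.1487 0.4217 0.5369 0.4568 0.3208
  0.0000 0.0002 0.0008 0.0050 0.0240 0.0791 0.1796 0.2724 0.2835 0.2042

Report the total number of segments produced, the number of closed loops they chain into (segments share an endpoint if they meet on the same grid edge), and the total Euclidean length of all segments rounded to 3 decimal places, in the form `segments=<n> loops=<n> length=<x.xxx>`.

segments=6 loops=1 length=4.586

cell (3,5): code 0100 → (3.368,6.000)–(4.000,5.726)
cell (3,6): code 1100 → (3.326,7.000)–(3.368,6.000)
cell (3,7): code 1000 → (4.000,7.449)–(3.326,7.000)
cell (4,5): code 0010 → (4.000,5.726)–(4.353,6.000)
cell (4,6): code 0011 → (4.353,6.000)–(4.449,7.000)
cell (4,7): code 0001 → (4.449,7.000)–(4.000,7.449)
total: 6 segments, chained into 1 closed loop(s), length Σ = 4.586135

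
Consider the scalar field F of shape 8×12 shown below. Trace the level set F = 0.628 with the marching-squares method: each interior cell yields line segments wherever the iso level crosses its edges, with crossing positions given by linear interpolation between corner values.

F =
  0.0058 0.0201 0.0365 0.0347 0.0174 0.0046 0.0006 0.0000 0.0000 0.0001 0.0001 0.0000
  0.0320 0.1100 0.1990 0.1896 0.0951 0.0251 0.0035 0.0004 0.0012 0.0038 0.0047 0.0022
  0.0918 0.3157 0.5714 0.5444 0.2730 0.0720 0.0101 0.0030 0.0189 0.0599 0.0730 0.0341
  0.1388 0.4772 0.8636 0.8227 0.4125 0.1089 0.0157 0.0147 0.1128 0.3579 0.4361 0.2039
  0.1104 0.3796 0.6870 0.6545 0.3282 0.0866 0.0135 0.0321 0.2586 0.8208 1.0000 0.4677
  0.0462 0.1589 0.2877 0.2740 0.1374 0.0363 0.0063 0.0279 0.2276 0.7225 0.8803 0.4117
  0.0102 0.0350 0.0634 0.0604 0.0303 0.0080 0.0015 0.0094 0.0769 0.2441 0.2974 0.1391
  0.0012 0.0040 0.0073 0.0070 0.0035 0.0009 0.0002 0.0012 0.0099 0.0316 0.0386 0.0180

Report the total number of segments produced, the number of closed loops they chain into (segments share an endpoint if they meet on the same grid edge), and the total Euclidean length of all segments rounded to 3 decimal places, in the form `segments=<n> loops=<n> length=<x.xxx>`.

segments=16 loops=2 length=12.919

cell (2,1): code 0100 → (2.194,2.000)–(3.000,1.390)
cell (2,2): code 1100 → (2.300,3.000)–(2.194,2.000)
cell (2,3): code 1000 → (3.000,3.475)–(2.300,3.000)
cell (3,1): code 0110 → (3.000,1.390)–(4.000,1.808)
cell (3,3): code 1001 → (4.000,3.081)–(3.000,3.475)
cell (3,8): code 0100 → (3.583,9.000)–(4.000,8.657)
cell (3,9): code 1100 → (3.340,10.000)–(3.583,9.000)
cell (3,10): code 1000 → (4.000,10.699)–(3.340,10.000)
cell (4,1): code 0010 → (4.000,1.808)–(4.148,2.000)
cell (4,2): code 0011 → (4.148,2.000)–(4.070,3.000)
cell (4,3): code 0001 → (4.070,3.000)–(4.000,3.081)
cell (4,8): code 0110 → (4.000,8.657)–(5.000,8.809)
cell (4,10): code 1001 → (5.000,10.538)–(4.000,10.699)
cell (5,8): code 0010 → (5.000,8.809)–(5.198,9.000)
cell (5,9): code 0011 → (5.198,9.000)–(5.433,10.000)
cell (5,10): code 0001 → (5.433,10.000)–(5.000,10.538)
total: 16 segments, chained into 2 closed loop(s), length Σ = 12.919459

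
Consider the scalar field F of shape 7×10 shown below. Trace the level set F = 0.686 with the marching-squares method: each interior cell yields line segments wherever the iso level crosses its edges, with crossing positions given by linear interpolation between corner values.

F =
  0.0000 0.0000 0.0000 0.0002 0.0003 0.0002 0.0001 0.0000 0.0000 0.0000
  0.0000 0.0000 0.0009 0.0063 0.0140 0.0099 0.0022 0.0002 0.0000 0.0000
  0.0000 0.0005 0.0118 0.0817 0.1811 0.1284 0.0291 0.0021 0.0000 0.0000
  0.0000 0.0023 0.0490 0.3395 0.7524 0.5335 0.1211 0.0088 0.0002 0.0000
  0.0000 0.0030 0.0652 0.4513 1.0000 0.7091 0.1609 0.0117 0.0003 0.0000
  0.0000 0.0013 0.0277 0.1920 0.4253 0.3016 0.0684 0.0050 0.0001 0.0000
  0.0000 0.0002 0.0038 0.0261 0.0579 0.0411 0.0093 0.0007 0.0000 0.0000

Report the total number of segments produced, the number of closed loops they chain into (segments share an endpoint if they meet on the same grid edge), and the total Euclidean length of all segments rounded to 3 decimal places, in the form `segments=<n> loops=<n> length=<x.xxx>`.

segments=8 loops=1 length=4.831

cell (2,3): code 0100 → (2.884,4.000)–(3.000,3.839)
cell (2,4): code 1000 → (3.000,4.303)–(2.884,4.000)
cell (3,3): code 0110 → (3.000,3.839)–(4.000,3.428)
cell (3,4): code 1101 → (3.868,5.000)–(3.000,4.303)
cell (3,5): code 1000 → (4.000,5.042)–(3.868,5.000)
cell (4,3): code 0010 → (4.000,3.428)–(4.546,4.000)
cell (4,4): code 0011 → (4.546,4.000)–(4.057,5.000)
cell (4,5): code 0001 → (4.057,5.000)–(4.000,5.042)
total: 8 segments, chained into 1 closed loop(s), length Σ = 4.831375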